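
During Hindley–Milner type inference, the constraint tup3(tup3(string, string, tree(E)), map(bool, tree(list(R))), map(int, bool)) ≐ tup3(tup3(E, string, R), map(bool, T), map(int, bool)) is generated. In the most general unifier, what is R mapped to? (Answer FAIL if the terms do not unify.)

Decompose tup3/3: tup3(string, string, tree(E)) ≐ tup3(E, string, R),  map(bool, tree(list(R))) ≐ map(bool, T),  map(int, bool) ≐ map(int, bool).
Decompose tup3/3: string ≐ E,  string ≐ string,  tree(E) ≐ R.
Bind E := string; substituting into the one remaining equation that mentions E gives: tree(string) ≐ R.
Delete trivial equation string ≐ string.
Bind R := tree(string); substituting into the one remaining equation that mentions R gives: map(bool, tree(list(tree(string)))) ≐ map(bool, T).
Decompose map/2: bool ≐ bool,  tree(list(tree(string))) ≐ T.
Delete trivial equation bool ≐ bool.
Bind T := tree(list(tree(string))); no other remaining equation mentions T.
Delete trivial equation map(int, bool) ≐ map(int, bool).
MGU = { E := string, R := tree(string), T := tree(list(tree(string))) }, so R := tree(string).

tree(string)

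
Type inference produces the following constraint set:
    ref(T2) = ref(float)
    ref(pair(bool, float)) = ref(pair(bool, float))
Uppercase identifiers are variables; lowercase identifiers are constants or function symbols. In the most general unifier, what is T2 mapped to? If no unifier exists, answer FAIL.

Decompose ref/1: T2 = float.
Bind T2 := float; no other remaining equation mentions T2.
Delete trivial equation ref(pair(bool, float)) = ref(pair(bool, float)).
MGU = { T2 -> float }, so T2 -> float.

float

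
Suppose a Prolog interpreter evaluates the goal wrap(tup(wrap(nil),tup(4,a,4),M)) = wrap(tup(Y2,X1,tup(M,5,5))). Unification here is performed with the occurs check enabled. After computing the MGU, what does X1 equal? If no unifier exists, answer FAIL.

FAIL

Decompose wrap/1: tup(wrap(nil),tup(4,a,4),M) = tup(Y2,X1,tup(M,5,5)).
Decompose tup/3: wrap(nil) = Y2,  tup(4,a,4) = X1,  M = tup(M,5,5).
Bind Y2 := wrap(nil); no other remaining equation mentions Y2.
Bind X1 := tup(4,a,4); no other remaining equation mentions X1.
Occurs check fails: M occurs in tup(M,5,5); the equation M = tup(M,5,5) has no finite solution.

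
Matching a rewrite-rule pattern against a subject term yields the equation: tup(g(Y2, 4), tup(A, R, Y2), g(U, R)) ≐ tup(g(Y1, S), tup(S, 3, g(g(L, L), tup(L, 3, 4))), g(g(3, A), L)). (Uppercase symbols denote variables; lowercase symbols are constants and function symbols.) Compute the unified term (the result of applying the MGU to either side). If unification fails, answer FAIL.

tup(g(g(g(3, 3), tup(3, 3, 4)), 4), tup(4, 3, g(g(3, 3), tup(3, 3, 4))), g(g(3, 4), 3))

Decompose tup/3: g(Y2, 4) ≐ g(Y1, S),  tup(A, R, Y2) ≐ tup(S, 3, g(g(L, L), tup(L, 3, 4))),  g(U, R) ≐ g(g(3, A), L).
Decompose g/2: Y2 ≐ Y1,  4 ≐ S.
Bind Y2 := Y1; substituting into the one remaining equation that mentions Y2 gives: tup(A, R, Y1) ≐ tup(S, 3, g(g(L, L), tup(L, 3, 4))).
Bind S := 4; substituting into the one remaining equation that mentions S gives: tup(A, R, Y1) ≐ tup(4, 3, g(g(L, L), tup(L, 3, 4))).
Decompose tup/3: A ≐ 4,  R ≐ 3,  Y1 ≐ g(g(L, L), tup(L, 3, 4)).
Bind A := 4; substituting into the one remaining equation that mentions A gives: g(U, R) ≐ g(g(3, 4), L).
Bind R := 3; substituting into the one remaining equation that mentions R gives: g(U, 3) ≐ g(g(3, 4), L).
Bind Y1 := g(g(L, L), tup(L, 3, 4)); no other remaining equation mentions Y1. Substituting into the earlier binding gives Y2 := g(g(L, L), tup(L, 3, 4)).
Decompose g/2: U ≐ g(3, 4),  3 ≐ L.
Bind U := g(3, 4); no other remaining equation mentions U.
Bind L := 3. Substituting into the earlier bindings gives Y2 := g(g(3, 3), tup(3, 3, 4)), Y1 := g(g(3, 3), tup(3, 3, 4)).
Applying the MGU to either side gives tup(g(g(g(3, 3), tup(3, 3, 4)), 4), tup(4, 3, g(g(3, 3), tup(3, 3, 4))), g(g(3, 4), 3)).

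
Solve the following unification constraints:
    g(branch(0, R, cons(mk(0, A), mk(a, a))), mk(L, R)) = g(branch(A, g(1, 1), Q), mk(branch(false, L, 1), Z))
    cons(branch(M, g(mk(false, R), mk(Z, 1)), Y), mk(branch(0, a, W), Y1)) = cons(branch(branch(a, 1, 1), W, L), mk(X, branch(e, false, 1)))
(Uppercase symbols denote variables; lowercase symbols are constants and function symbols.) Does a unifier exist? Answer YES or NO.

Decompose g/2: branch(0, R, cons(mk(0, A), mk(a, a))) = branch(A, g(1, 1), Q),  mk(L, R) = mk(branch(false, L, 1), Z).
Decompose branch/3: 0 = A,  R = g(1, 1),  cons(mk(0, A), mk(a, a)) = Q.
Bind A := 0; substituting into the one remaining equation that mentions A gives: cons(mk(0, 0), mk(a, a)) = Q.
Bind R := g(1, 1); substituting into the 2 remaining equations that mention R gives: mk(L, g(1, 1)) = mk(branch(false, L, 1), Z),  cons(branch(M, g(mk(false, g(1, 1)), mk(Z, 1)), Y), mk(branch(0, a, W), Y1)) = cons(branch(branch(a, 1, 1), W, L), mk(X, branch(e, false, 1))).
Bind Q := cons(mk(0, 0), mk(a, a)); no other remaining equation mentions Q.
Decompose mk/2: L = branch(false, L, 1),  g(1, 1) = Z.
Occurs check fails: L occurs in branch(false, L, 1); the equation L = branch(false, L, 1) has no finite solution.

NO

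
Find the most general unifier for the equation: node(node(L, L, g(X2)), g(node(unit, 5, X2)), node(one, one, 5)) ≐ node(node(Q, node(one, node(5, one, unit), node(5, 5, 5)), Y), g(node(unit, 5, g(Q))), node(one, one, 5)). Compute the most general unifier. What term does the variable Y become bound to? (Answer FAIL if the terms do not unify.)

g(g(node(one, node(5, one, unit), node(5, 5, 5))))

Decompose node/3: node(L, L, g(X2)) ≐ node(Q, node(one, node(5, one, unit), node(5, 5, 5)), Y),  g(node(unit, 5, X2)) ≐ g(node(unit, 5, g(Q))),  node(one, one, 5) ≐ node(one, one, 5).
Decompose node/3: L ≐ Q,  L ≐ node(one, node(5, one, unit), node(5, 5, 5)),  g(X2) ≐ Y.
Bind L := Q; substituting into the one remaining equation that mentions L gives: Q ≐ node(one, node(5, one, unit), node(5, 5, 5)).
Bind Q := node(one, node(5, one, unit), node(5, 5, 5)); substituting into the one remaining equation that mentions Q gives: g(node(unit, 5, X2)) ≐ g(node(unit, 5, g(node(one, node(5, one, unit), node(5, 5, 5))))). Substituting into the earlier binding gives L := node(one, node(5, one, unit), node(5, 5, 5)).
Bind Y := g(X2); no other remaining equation mentions Y.
Decompose g/1: node(unit, 5, X2) ≐ node(unit, 5, g(node(one, node(5, one, unit), node(5, 5, 5)))).
Decompose node/3: unit ≐ unit,  5 ≐ 5,  X2 ≐ g(node(one, node(5, one, unit), node(5, 5, 5))).
Delete trivial equation unit ≐ unit.
Delete trivial equation 5 ≐ 5.
Bind X2 := g(node(one, node(5, one, unit), node(5, 5, 5))); no other remaining equation mentions X2. Substituting into the earlier binding gives Y := g(g(node(one, node(5, one, unit), node(5, 5, 5)))).
Delete trivial equation node(one, one, 5) ≐ node(one, one, 5).
MGU = { L -> node(one, node(5, one, unit), node(5, 5, 5)), Q -> node(one, node(5, one, unit), node(5, 5, 5)), Y -> g(g(node(one, node(5, one, unit), node(5, 5, 5)))), X2 -> g(node(one, node(5, one, unit), node(5, 5, 5))) }, so Y -> g(g(node(one, node(5, one, unit), node(5, 5, 5)))).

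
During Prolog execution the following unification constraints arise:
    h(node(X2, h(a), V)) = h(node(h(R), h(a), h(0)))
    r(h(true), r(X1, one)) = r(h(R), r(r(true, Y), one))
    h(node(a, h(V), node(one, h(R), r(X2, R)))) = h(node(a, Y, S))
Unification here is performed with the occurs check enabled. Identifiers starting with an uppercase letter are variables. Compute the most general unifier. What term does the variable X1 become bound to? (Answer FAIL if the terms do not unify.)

r(true, h(h(0)))

Decompose h/1: node(X2, h(a), V) = node(h(R), h(a), h(0)).
Decompose node/3: X2 = h(R),  h(a) = h(a),  V = h(0).
Bind X2 := h(R); substituting into the one remaining equation that mentions X2 gives: h(node(a, h(V), node(one, h(R), r(h(R), R)))) = h(node(a, Y, S)).
Delete trivial equation h(a) = h(a).
Bind V := h(0); substituting into the one remaining equation that mentions V gives: h(node(a, h(h(0)), node(one, h(R), r(h(R), R)))) = h(node(a, Y, S)).
Decompose r/2: h(true) = h(R),  r(X1, one) = r(r(true, Y), one).
Decompose h/1: true = R.
Bind R := true; substituting into the one remaining equation that mentions R gives: h(node(a, h(h(0)), node(one, h(true), r(h(true), true)))) = h(node(a, Y, S)). Substituting into the earlier binding gives X2 := h(true).
Decompose r/2: X1 = r(true, Y),  one = one.
Bind X1 := r(true, Y); no other remaining equation mentions X1.
Delete trivial equation one = one.
Decompose h/1: node(a, h(h(0)), node(one, h(true), r(h(true), true))) = node(a, Y, S).
Decompose node/3: a = a,  h(h(0)) = Y,  node(one, h(true), r(h(true), true)) = S.
Delete trivial equation a = a.
Bind Y := h(h(0)); no other remaining equation mentions Y. Substituting into the earlier binding gives X1 := r(true, h(h(0))).
Bind S := node(one, h(true), r(h(true), true)).
MGU = { X2 = h(true), V = h(0), R = true, X1 = r(true, h(h(0))), Y = h(h(0)), S = node(one, h(true), r(h(true), true)) }, so X1 = r(true, h(h(0))).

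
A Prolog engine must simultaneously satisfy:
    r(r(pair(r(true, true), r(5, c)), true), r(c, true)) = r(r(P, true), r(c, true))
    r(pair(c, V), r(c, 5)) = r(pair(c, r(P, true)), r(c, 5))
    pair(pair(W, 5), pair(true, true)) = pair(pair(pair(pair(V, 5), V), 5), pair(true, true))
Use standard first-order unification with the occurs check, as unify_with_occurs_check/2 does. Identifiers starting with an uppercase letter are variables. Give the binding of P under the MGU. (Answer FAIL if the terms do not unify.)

Decompose r/2: r(pair(r(true, true), r(5, c)), true) = r(P, true),  r(c, true) = r(c, true).
Decompose r/2: pair(r(true, true), r(5, c)) = P,  true = true.
Bind P := pair(r(true, true), r(5, c)); substituting into the one remaining equation that mentions P gives: r(pair(c, V), r(c, 5)) = r(pair(c, r(pair(r(true, true), r(5, c)), true)), r(c, 5)).
Delete trivial equation true = true.
Delete trivial equation r(c, true) = r(c, true).
Decompose r/2: pair(c, V) = pair(c, r(pair(r(true, true), r(5, c)), true)),  r(c, 5) = r(c, 5).
Decompose pair/2: c = c,  V = r(pair(r(true, true), r(5, c)), true).
Delete trivial equation c = c.
Bind V := r(pair(r(true, true), r(5, c)), true); substituting into the one remaining equation that mentions V gives: pair(pair(W, 5), pair(true, true)) = pair(pair(pair(pair(r(pair(r(true, true), r(5, c)), true), 5), r(pair(r(true, true), r(5, c)), true)), 5), pair(true, true)).
Delete trivial equation r(c, 5) = r(c, 5).
Decompose pair/2: pair(W, 5) = pair(pair(pair(r(pair(r(true, true), r(5, c)), true), 5), r(pair(r(true, true), r(5, c)), true)), 5),  pair(true, true) = pair(true, true).
Decompose pair/2: W = pair(pair(r(pair(r(true, true), r(5, c)), true), 5), r(pair(r(true, true), r(5, c)), true)),  5 = 5.
Bind W := pair(pair(r(pair(r(true, true), r(5, c)), true), 5), r(pair(r(true, true), r(5, c)), true)); no other remaining equation mentions W.
Delete trivial equation 5 = 5.
Delete trivial equation pair(true, true) = pair(true, true).
MGU = { P ↦ pair(r(true, true), r(5, c)), V ↦ r(pair(r(true, true), r(5, c)), true), W ↦ pair(pair(r(pair(r(true, true), r(5, c)), true), 5), r(pair(r(true, true), r(5, c)), true)) }, so P ↦ pair(r(true, true), r(5, c)).

pair(r(true, true), r(5, c))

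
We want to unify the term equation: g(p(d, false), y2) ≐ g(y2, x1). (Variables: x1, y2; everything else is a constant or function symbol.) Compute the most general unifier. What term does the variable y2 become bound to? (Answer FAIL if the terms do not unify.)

Decompose g/2: p(d, false) ≐ y2,  y2 ≐ x1.
Bind y2 := p(d, false); substituting into the remaining equation gives: p(d, false) ≐ x1.
Bind x1 := p(d, false).
MGU = { y2 := p(d, false), x1 := p(d, false) }, so y2 := p(d, false).

p(d, false)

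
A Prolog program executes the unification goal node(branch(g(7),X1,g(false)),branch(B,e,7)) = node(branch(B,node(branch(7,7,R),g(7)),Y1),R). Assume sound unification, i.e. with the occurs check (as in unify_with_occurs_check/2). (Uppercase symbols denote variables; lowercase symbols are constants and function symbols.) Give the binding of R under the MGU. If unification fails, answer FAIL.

branch(g(7),e,7)

Decompose node/2: branch(g(7),X1,g(false)) = branch(B,node(branch(7,7,R),g(7)),Y1),  branch(B,e,7) = R.
Decompose branch/3: g(7) = B,  X1 = node(branch(7,7,R),g(7)),  g(false) = Y1.
Bind B := g(7); substituting into the one remaining equation that mentions B gives: branch(g(7),e,7) = R.
Bind X1 := node(branch(7,7,R),g(7)); no other remaining equation mentions X1.
Bind Y1 := g(false); no other remaining equation mentions Y1.
Bind R := branch(g(7),e,7). Substituting into the earlier binding gives X1 := node(branch(7,7,branch(g(7),e,7)),g(7)).
MGU = { B -> g(7), X1 -> node(branch(7,7,branch(g(7),e,7)),g(7)), Y1 -> g(false), R -> branch(g(7),e,7) }, so R -> branch(g(7),e,7).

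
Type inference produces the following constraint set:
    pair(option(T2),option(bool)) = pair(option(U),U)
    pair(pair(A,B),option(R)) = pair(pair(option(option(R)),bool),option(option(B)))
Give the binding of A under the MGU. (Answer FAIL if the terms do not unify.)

option(option(option(bool)))

Decompose pair/2: option(T2) = option(U),  option(bool) = U.
Decompose option/1: T2 = U.
Bind T2 := U; no other remaining equation mentions T2.
Bind U := option(bool); no other remaining equation mentions U. Substituting into the earlier binding gives T2 := option(bool).
Decompose pair/2: pair(A,B) = pair(option(option(R)),bool),  option(R) = option(option(B)).
Decompose pair/2: A = option(option(R)),  B = bool.
Bind A := option(option(R)); no other remaining equation mentions A.
Bind B := bool; substituting into the remaining equation gives: option(R) = option(option(bool)).
Decompose option/1: R = option(bool).
Bind R := option(bool). Substituting into the earlier binding gives A := option(option(option(bool))).
MGU = { T2 -> option(bool), U -> option(bool), A -> option(option(option(bool))), B -> bool, R -> option(bool) }, so A -> option(option(option(bool))).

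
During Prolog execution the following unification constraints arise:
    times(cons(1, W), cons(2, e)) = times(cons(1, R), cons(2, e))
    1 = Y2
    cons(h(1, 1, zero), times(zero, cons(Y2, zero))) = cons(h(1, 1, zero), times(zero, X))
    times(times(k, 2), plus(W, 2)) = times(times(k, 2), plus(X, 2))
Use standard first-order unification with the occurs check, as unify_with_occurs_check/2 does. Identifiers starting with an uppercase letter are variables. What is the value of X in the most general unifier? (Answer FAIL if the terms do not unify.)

Decompose times/2: cons(1, W) = cons(1, R),  cons(2, e) = cons(2, e).
Decompose cons/2: 1 = 1,  W = R.
Delete trivial equation 1 = 1.
Bind W := R; substituting into the one remaining equation that mentions W gives: times(times(k, 2), plus(R, 2)) = times(times(k, 2), plus(X, 2)).
Delete trivial equation cons(2, e) = cons(2, e).
Bind Y2 := 1; substituting into the one remaining equation that mentions Y2 gives: cons(h(1, 1, zero), times(zero, cons(1, zero))) = cons(h(1, 1, zero), times(zero, X)).
Decompose cons/2: h(1, 1, zero) = h(1, 1, zero),  times(zero, cons(1, zero)) = times(zero, X).
Delete trivial equation h(1, 1, zero) = h(1, 1, zero).
Decompose times/2: zero = zero,  cons(1, zero) = X.
Delete trivial equation zero = zero.
Bind X := cons(1, zero); substituting into the remaining equation gives: times(times(k, 2), plus(R, 2)) = times(times(k, 2), plus(cons(1, zero), 2)).
Decompose times/2: times(k, 2) = times(k, 2),  plus(R, 2) = plus(cons(1, zero), 2).
Delete trivial equation times(k, 2) = times(k, 2).
Decompose plus/2: R = cons(1, zero),  2 = 2.
Bind R := cons(1, zero); no other remaining equation mentions R. Substituting into the earlier binding gives W := cons(1, zero).
Delete trivial equation 2 = 2.
MGU = { W ↦ cons(1, zero), Y2 ↦ 1, X ↦ cons(1, zero), R ↦ cons(1, zero) }, so X ↦ cons(1, zero).

cons(1, zero)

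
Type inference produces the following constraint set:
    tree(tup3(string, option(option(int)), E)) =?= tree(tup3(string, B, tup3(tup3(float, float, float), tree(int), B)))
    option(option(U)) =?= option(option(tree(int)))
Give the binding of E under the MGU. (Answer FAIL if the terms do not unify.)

tup3(tup3(float, float, float), tree(int), option(option(int)))

Decompose tree/1: tup3(string, option(option(int)), E) =?= tup3(string, B, tup3(tup3(float, float, float), tree(int), B)).
Decompose tup3/3: string =?= string,  option(option(int)) =?= B,  E =?= tup3(tup3(float, float, float), tree(int), B).
Delete trivial equation string =?= string.
Bind B := option(option(int)); substituting into the one remaining equation that mentions B gives: E =?= tup3(tup3(float, float, float), tree(int), option(option(int))).
Bind E := tup3(tup3(float, float, float), tree(int), option(option(int))); no other remaining equation mentions E.
Decompose option/1: option(U) =?= option(tree(int)).
Decompose option/1: U =?= tree(int).
Bind U := tree(int).
MGU = { B := option(option(int)), E := tup3(tup3(float, float, float), tree(int), option(option(int))), U := tree(int) }, so E := tup3(tup3(float, float, float), tree(int), option(option(int))).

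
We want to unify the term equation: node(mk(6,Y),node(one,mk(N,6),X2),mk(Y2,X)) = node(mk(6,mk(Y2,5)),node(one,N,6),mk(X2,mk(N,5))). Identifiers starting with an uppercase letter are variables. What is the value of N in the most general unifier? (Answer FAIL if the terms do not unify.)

FAIL

Decompose node/3: mk(6,Y) = mk(6,mk(Y2,5)),  node(one,mk(N,6),X2) = node(one,N,6),  mk(Y2,X) = mk(X2,mk(N,5)).
Decompose mk/2: 6 = 6,  Y = mk(Y2,5).
Delete trivial equation 6 = 6.
Bind Y := mk(Y2,5); no other remaining equation mentions Y.
Decompose node/3: one = one,  mk(N,6) = N,  X2 = 6.
Delete trivial equation one = one.
Occurs check fails: N occurs in mk(N,6); the equation N = mk(N,6) has no finite solution.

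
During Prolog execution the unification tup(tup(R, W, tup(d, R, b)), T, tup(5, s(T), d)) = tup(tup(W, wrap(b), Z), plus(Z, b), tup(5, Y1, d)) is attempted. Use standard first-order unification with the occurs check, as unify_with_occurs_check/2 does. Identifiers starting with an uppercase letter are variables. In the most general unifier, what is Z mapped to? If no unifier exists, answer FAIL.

Decompose tup/3: tup(R, W, tup(d, R, b)) = tup(W, wrap(b), Z),  T = plus(Z, b),  tup(5, s(T), d) = tup(5, Y1, d).
Decompose tup/3: R = W,  W = wrap(b),  tup(d, R, b) = Z.
Bind R := W; substituting into the one remaining equation that mentions R gives: tup(d, W, b) = Z.
Bind W := wrap(b); substituting into the one remaining equation that mentions W gives: tup(d, wrap(b), b) = Z. Substituting into the earlier binding gives R := wrap(b).
Bind Z := tup(d, wrap(b), b); substituting into the one remaining equation that mentions Z gives: T = plus(tup(d, wrap(b), b), b).
Bind T := plus(tup(d, wrap(b), b), b); substituting into the remaining equation gives: tup(5, s(plus(tup(d, wrap(b), b), b)), d) = tup(5, Y1, d).
Decompose tup/3: 5 = 5,  s(plus(tup(d, wrap(b), b), b)) = Y1,  d = d.
Delete trivial equation 5 = 5.
Bind Y1 := s(plus(tup(d, wrap(b), b), b)); no other remaining equation mentions Y1.
Delete trivial equation d = d.
MGU = { R -> wrap(b), W -> wrap(b), Z -> tup(d, wrap(b), b), T -> plus(tup(d, wrap(b), b), b), Y1 -> s(plus(tup(d, wrap(b), b), b)) }, so Z -> tup(d, wrap(b), b).

tup(d, wrap(b), b)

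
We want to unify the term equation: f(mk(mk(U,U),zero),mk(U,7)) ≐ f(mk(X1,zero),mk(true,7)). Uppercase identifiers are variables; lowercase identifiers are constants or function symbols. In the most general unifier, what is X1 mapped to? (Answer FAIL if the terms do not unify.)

Decompose f/2: mk(mk(U,U),zero) ≐ mk(X1,zero),  mk(U,7) ≐ mk(true,7).
Decompose mk/2: mk(U,U) ≐ X1,  zero ≐ zero.
Bind X1 := mk(U,U); no other remaining equation mentions X1.
Delete trivial equation zero ≐ zero.
Decompose mk/2: U ≐ true,  7 ≐ 7.
Bind U := true; no other remaining equation mentions U. Substituting into the earlier binding gives X1 := mk(true,true).
Delete trivial equation 7 ≐ 7.
MGU = { X1 -> mk(true,true), U -> true }, so X1 -> mk(true,true).

mk(true,true)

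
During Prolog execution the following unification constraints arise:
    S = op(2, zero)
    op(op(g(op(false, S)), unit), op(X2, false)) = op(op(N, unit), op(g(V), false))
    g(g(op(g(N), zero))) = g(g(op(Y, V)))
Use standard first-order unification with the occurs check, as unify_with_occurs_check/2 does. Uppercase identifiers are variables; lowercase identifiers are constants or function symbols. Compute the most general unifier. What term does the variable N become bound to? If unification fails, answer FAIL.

Bind S := op(2, zero); substituting into the one remaining equation that mentions S gives: op(op(g(op(false, op(2, zero))), unit), op(X2, false)) = op(op(N, unit), op(g(V), false)).
Decompose op/2: op(g(op(false, op(2, zero))), unit) = op(N, unit),  op(X2, false) = op(g(V), false).
Decompose op/2: g(op(false, op(2, zero))) = N,  unit = unit.
Bind N := g(op(false, op(2, zero))); substituting into the one remaining equation that mentions N gives: g(g(op(g(g(op(false, op(2, zero)))), zero))) = g(g(op(Y, V))).
Delete trivial equation unit = unit.
Decompose op/2: X2 = g(V),  false = false.
Bind X2 := g(V); no other remaining equation mentions X2.
Delete trivial equation false = false.
Decompose g/1: g(op(g(g(op(false, op(2, zero)))), zero)) = g(op(Y, V)).
Decompose g/1: op(g(g(op(false, op(2, zero)))), zero) = op(Y, V).
Decompose op/2: g(g(op(false, op(2, zero)))) = Y,  zero = V.
Bind Y := g(g(op(false, op(2, zero)))); no other remaining equation mentions Y.
Bind V := zero. Substituting into the earlier binding gives X2 := g(zero).
MGU = { S ↦ op(2, zero), N ↦ g(op(false, op(2, zero))), X2 ↦ g(zero), Y ↦ g(g(op(false, op(2, zero)))), V ↦ zero }, so N ↦ g(op(false, op(2, zero))).

g(op(false, op(2, zero)))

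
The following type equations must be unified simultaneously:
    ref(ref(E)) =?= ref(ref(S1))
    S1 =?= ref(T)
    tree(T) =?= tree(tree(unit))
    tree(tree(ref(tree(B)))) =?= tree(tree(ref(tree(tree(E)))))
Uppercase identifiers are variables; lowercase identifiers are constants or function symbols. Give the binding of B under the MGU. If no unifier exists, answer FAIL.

Decompose ref/1: ref(E) =?= ref(S1).
Decompose ref/1: E =?= S1.
Bind E := S1; substituting into the one remaining equation that mentions E gives: tree(tree(ref(tree(B)))) =?= tree(tree(ref(tree(tree(S1))))).
Bind S1 := ref(T); substituting into the one remaining equation that mentions S1 gives: tree(tree(ref(tree(B)))) =?= tree(tree(ref(tree(tree(ref(T)))))). Substituting into the earlier binding gives E := ref(T).
Decompose tree/1: T =?= tree(unit).
Bind T := tree(unit); substituting into the remaining equation gives: tree(tree(ref(tree(B)))) =?= tree(tree(ref(tree(tree(ref(tree(unit))))))). Substituting into the earlier bindings gives E := ref(tree(unit)), S1 := ref(tree(unit)).
Decompose tree/1: tree(ref(tree(B))) =?= tree(ref(tree(tree(ref(tree(unit)))))).
Decompose tree/1: ref(tree(B)) =?= ref(tree(tree(ref(tree(unit))))).
Decompose ref/1: tree(B) =?= tree(tree(ref(tree(unit)))).
Decompose tree/1: B =?= tree(ref(tree(unit))).
Bind B := tree(ref(tree(unit))).
MGU = { E := ref(tree(unit)), S1 := ref(tree(unit)), T := tree(unit), B := tree(ref(tree(unit))) }, so B := tree(ref(tree(unit))).

tree(ref(tree(unit)))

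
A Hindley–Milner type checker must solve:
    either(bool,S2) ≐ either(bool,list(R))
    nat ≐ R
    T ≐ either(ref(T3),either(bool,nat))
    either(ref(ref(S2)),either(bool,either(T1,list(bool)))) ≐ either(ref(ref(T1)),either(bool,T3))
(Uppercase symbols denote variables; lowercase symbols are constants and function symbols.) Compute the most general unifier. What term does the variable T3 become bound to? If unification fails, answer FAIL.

either(list(nat),list(bool))

Decompose either/2: bool ≐ bool,  S2 ≐ list(R).
Delete trivial equation bool ≐ bool.
Bind S2 := list(R); substituting into the one remaining equation that mentions S2 gives: either(ref(ref(list(R))),either(bool,either(T1,list(bool)))) ≐ either(ref(ref(T1)),either(bool,T3)).
Bind R := nat; substituting into the one remaining equation that mentions R gives: either(ref(ref(list(nat))),either(bool,either(T1,list(bool)))) ≐ either(ref(ref(T1)),either(bool,T3)). Substituting into the earlier binding gives S2 := list(nat).
Bind T := either(ref(T3),either(bool,nat)); no other remaining equation mentions T.
Decompose either/2: ref(ref(list(nat))) ≐ ref(ref(T1)),  either(bool,either(T1,list(bool))) ≐ either(bool,T3).
Decompose ref/1: ref(list(nat)) ≐ ref(T1).
Decompose ref/1: list(nat) ≐ T1.
Bind T1 := list(nat); substituting into the remaining equation gives: either(bool,either(list(nat),list(bool))) ≐ either(bool,T3).
Decompose either/2: bool ≐ bool,  either(list(nat),list(bool)) ≐ T3.
Delete trivial equation bool ≐ bool.
Bind T3 := either(list(nat),list(bool)). Substituting into the earlier binding gives T := either(ref(either(list(nat),list(bool))),either(bool,nat)).
MGU = { S2 := list(nat), R := nat, T := either(ref(either(list(nat),list(bool))),either(bool,nat)), T1 := list(nat), T3 := either(list(nat),list(bool)) }, so T3 := either(list(nat),list(bool)).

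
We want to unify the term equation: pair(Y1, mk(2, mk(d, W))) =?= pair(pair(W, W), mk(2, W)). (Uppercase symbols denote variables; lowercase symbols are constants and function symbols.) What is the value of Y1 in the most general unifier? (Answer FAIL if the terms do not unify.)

Decompose pair/2: Y1 =?= pair(W, W),  mk(2, mk(d, W)) =?= mk(2, W).
Bind Y1 := pair(W, W); no other remaining equation mentions Y1.
Decompose mk/2: 2 =?= 2,  mk(d, W) =?= W.
Delete trivial equation 2 =?= 2.
Occurs check fails: W occurs in mk(d, W); the equation W =?= mk(d, W) has no finite solution.

FAIL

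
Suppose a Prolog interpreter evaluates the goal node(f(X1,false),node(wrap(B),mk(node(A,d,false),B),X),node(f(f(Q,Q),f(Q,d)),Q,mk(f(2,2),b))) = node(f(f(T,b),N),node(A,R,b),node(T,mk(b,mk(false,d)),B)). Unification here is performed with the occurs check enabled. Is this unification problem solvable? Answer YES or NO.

YES

Decompose node/3: f(X1,false) = f(f(T,b),N),  node(wrap(B),mk(node(A,d,false),B),X) = node(A,R,b),  node(f(f(Q,Q),f(Q,d)),Q,mk(f(2,2),b)) = node(T,mk(b,mk(false,d)),B).
Decompose f/2: X1 = f(T,b),  false = N.
Bind X1 := f(T,b); no other remaining equation mentions X1.
Bind N := false; no other remaining equation mentions N.
Decompose node/3: wrap(B) = A,  mk(node(A,d,false),B) = R,  X = b.
Bind A := wrap(B); substituting into the one remaining equation that mentions A gives: mk(node(wrap(B),d,false),B) = R.
Bind R := mk(node(wrap(B),d,false),B); no other remaining equation mentions R.
Bind X := b; no other remaining equation mentions X.
Decompose node/3: f(f(Q,Q),f(Q,d)) = T,  Q = mk(b,mk(false,d)),  mk(f(2,2),b) = B.
Bind T := f(f(Q,Q),f(Q,d)); no other remaining equation mentions T. Substituting into the earlier binding gives X1 := f(f(f(Q,Q),f(Q,d)),b).
Bind Q := mk(b,mk(false,d)); no other remaining equation mentions Q. Substituting into the earlier bindings gives X1 := f(f(f(mk(b,mk(false,d)),mk(b,mk(false,d))),f(mk(b,mk(false,d)),d)),b), T := f(f(mk(b,mk(false,d)),mk(b,mk(false,d))),f(mk(b,mk(false,d)),d)).
Bind B := mk(f(2,2),b). Substituting into the earlier bindings gives A := wrap(mk(f(2,2),b)), R := mk(node(wrap(mk(f(2,2),b)),d,false),mk(f(2,2),b)).
No equations remain and no clash or occurs-check failure arose, so a unifier exists.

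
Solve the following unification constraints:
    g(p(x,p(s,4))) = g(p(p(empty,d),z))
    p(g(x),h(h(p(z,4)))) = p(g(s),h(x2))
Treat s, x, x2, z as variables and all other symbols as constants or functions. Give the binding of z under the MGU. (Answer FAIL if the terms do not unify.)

Decompose g/1: p(x,p(s,4)) = p(p(empty,d),z).
Decompose p/2: x = p(empty,d),  p(s,4) = z.
Bind x := p(empty,d); substituting into the one remaining equation that mentions x gives: p(g(p(empty,d)),h(h(p(z,4)))) = p(g(s),h(x2)).
Bind z := p(s,4); substituting into the remaining equation gives: p(g(p(empty,d)),h(h(p(p(s,4),4)))) = p(g(s),h(x2)).
Decompose p/2: g(p(empty,d)) = g(s),  h(h(p(p(s,4),4))) = h(x2).
Decompose g/1: p(empty,d) = s.
Bind s := p(empty,d); substituting into the remaining equation gives: h(h(p(p(p(empty,d),4),4))) = h(x2). Substituting into the earlier binding gives z := p(p(empty,d),4).
Decompose h/1: h(p(p(p(empty,d),4),4)) = x2.
Bind x2 := h(p(p(p(empty,d),4),4)).
MGU = { x ↦ p(empty,d), z ↦ p(p(empty,d),4), s ↦ p(empty,d), x2 ↦ h(p(p(p(empty,d),4),4)) }, so z ↦ p(p(empty,d),4).

p(p(empty,d),4)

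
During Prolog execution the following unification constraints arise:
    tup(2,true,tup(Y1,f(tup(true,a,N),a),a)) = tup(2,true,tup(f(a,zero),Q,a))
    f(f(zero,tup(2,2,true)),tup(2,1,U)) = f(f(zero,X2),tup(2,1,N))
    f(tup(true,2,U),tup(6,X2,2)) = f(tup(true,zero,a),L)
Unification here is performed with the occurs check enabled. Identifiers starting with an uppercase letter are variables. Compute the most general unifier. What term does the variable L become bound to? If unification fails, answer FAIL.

Decompose tup/3: 2 = 2,  true = true,  tup(Y1,f(tup(true,a,N),a),a) = tup(f(a,zero),Q,a).
Delete trivial equation 2 = 2.
Delete trivial equation true = true.
Decompose tup/3: Y1 = f(a,zero),  f(tup(true,a,N),a) = Q,  a = a.
Bind Y1 := f(a,zero); no other remaining equation mentions Y1.
Bind Q := f(tup(true,a,N),a); no other remaining equation mentions Q.
Delete trivial equation a = a.
Decompose f/2: f(zero,tup(2,2,true)) = f(zero,X2),  tup(2,1,U) = tup(2,1,N).
Decompose f/2: zero = zero,  tup(2,2,true) = X2.
Delete trivial equation zero = zero.
Bind X2 := tup(2,2,true); substituting into the one remaining equation that mentions X2 gives: f(tup(true,2,U),tup(6,tup(2,2,true),2)) = f(tup(true,zero,a),L).
Decompose tup/3: 2 = 2,  1 = 1,  U = N.
Delete trivial equation 2 = 2.
Delete trivial equation 1 = 1.
Bind U := N; substituting into the remaining equation gives: f(tup(true,2,N),tup(6,tup(2,2,true),2)) = f(tup(true,zero,a),L).
Decompose f/2: tup(true,2,N) = tup(true,zero,a),  tup(6,tup(2,2,true),2) = L.
Decompose tup/3: true = true,  2 = zero,  N = a.
Delete trivial equation true = true.
Clash: constants 2 and zero differ; no unifier exists.

FAIL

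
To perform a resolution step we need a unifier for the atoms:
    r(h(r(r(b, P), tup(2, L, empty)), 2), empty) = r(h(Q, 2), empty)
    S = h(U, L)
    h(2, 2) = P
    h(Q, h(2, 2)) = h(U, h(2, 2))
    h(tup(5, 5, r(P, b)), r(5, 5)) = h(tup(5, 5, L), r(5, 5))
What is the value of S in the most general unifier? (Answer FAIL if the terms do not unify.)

Decompose r/2: h(r(r(b, P), tup(2, L, empty)), 2) = h(Q, 2),  empty = empty.
Decompose h/2: r(r(b, P), tup(2, L, empty)) = Q,  2 = 2.
Bind Q := r(r(b, P), tup(2, L, empty)); substituting into the one remaining equation that mentions Q gives: h(r(r(b, P), tup(2, L, empty)), h(2, 2)) = h(U, h(2, 2)).
Delete trivial equation 2 = 2.
Delete trivial equation empty = empty.
Bind S := h(U, L); no other remaining equation mentions S.
Bind P := h(2, 2); substituting into the remaining equations gives: h(r(r(b, h(2, 2)), tup(2, L, empty)), h(2, 2)) = h(U, h(2, 2)),  h(tup(5, 5, r(h(2, 2), b)), r(5, 5)) = h(tup(5, 5, L), r(5, 5)). Substituting into the earlier binding gives Q := r(r(b, h(2, 2)), tup(2, L, empty)).
Decompose h/2: r(r(b, h(2, 2)), tup(2, L, empty)) = U,  h(2, 2) = h(2, 2).
Bind U := r(r(b, h(2, 2)), tup(2, L, empty)); no other remaining equation mentions U. Substituting into the earlier binding gives S := h(r(r(b, h(2, 2)), tup(2, L, empty)), L).
Delete trivial equation h(2, 2) = h(2, 2).
Decompose h/2: tup(5, 5, r(h(2, 2), b)) = tup(5, 5, L),  r(5, 5) = r(5, 5).
Decompose tup/3: 5 = 5,  5 = 5,  r(h(2, 2), b) = L.
Delete trivial equation 5 = 5.
Delete trivial equation 5 = 5.
Bind L := r(h(2, 2), b); no other remaining equation mentions L. Substituting into the earlier bindings gives Q := r(r(b, h(2, 2)), tup(2, r(h(2, 2), b), empty)), S := h(r(r(b, h(2, 2)), tup(2, r(h(2, 2), b), empty)), r(h(2, 2), b)), U := r(r(b, h(2, 2)), tup(2, r(h(2, 2), b), empty)).
Delete trivial equation r(5, 5) = r(5, 5).
MGU = { Q := r(r(b, h(2, 2)), tup(2, r(h(2, 2), b), empty)), S := h(r(r(b, h(2, 2)), tup(2, r(h(2, 2), b), empty)), r(h(2, 2), b)), P := h(2, 2), U := r(r(b, h(2, 2)), tup(2, r(h(2, 2), b), empty)), L := r(h(2, 2), b) }, so S := h(r(r(b, h(2, 2)), tup(2, r(h(2, 2), b), empty)), r(h(2, 2), b)).

h(r(r(b, h(2, 2)), tup(2, r(h(2, 2), b), empty)), r(h(2, 2), b))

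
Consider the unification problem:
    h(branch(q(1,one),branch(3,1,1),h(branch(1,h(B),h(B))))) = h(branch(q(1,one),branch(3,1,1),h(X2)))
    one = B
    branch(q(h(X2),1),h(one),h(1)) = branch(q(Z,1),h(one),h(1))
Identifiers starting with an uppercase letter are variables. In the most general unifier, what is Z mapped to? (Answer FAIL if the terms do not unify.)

Decompose h/1: branch(q(1,one),branch(3,1,1),h(branch(1,h(B),h(B)))) = branch(q(1,one),branch(3,1,1),h(X2)).
Decompose branch/3: q(1,one) = q(1,one),  branch(3,1,1) = branch(3,1,1),  h(branch(1,h(B),h(B))) = h(X2).
Delete trivial equation q(1,one) = q(1,one).
Delete trivial equation branch(3,1,1) = branch(3,1,1).
Decompose h/1: branch(1,h(B),h(B)) = X2.
Bind X2 := branch(1,h(B),h(B)); substituting into the one remaining equation that mentions X2 gives: branch(q(h(branch(1,h(B),h(B))),1),h(one),h(1)) = branch(q(Z,1),h(one),h(1)).
Bind B := one; substituting into the remaining equation gives: branch(q(h(branch(1,h(one),h(one))),1),h(one),h(1)) = branch(q(Z,1),h(one),h(1)). Substituting into the earlier binding gives X2 := branch(1,h(one),h(one)).
Decompose branch/3: q(h(branch(1,h(one),h(one))),1) = q(Z,1),  h(one) = h(one),  h(1) = h(1).
Decompose q/2: h(branch(1,h(one),h(one))) = Z,  1 = 1.
Bind Z := h(branch(1,h(one),h(one))); no other remaining equation mentions Z.
Delete trivial equation 1 = 1.
Delete trivial equation h(one) = h(one).
Delete trivial equation h(1) = h(1).
MGU = { X2 := branch(1,h(one),h(one)), B := one, Z := h(branch(1,h(one),h(one))) }, so Z := h(branch(1,h(one),h(one))).

h(branch(1,h(one),h(one)))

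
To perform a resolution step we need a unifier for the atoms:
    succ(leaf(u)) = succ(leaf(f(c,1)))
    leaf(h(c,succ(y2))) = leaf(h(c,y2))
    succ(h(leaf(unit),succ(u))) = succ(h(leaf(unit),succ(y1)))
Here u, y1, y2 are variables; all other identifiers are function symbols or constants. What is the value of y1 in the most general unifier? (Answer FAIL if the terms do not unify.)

Decompose succ/1: leaf(u) = leaf(f(c,1)).
Decompose leaf/1: u = f(c,1).
Bind u := f(c,1); substituting into the one remaining equation that mentions u gives: succ(h(leaf(unit),succ(f(c,1)))) = succ(h(leaf(unit),succ(y1))).
Decompose leaf/1: h(c,succ(y2)) = h(c,y2).
Decompose h/2: c = c,  succ(y2) = y2.
Delete trivial equation c = c.
Occurs check fails: y2 occurs in succ(y2); the equation y2 = succ(y2) has no finite solution.

FAIL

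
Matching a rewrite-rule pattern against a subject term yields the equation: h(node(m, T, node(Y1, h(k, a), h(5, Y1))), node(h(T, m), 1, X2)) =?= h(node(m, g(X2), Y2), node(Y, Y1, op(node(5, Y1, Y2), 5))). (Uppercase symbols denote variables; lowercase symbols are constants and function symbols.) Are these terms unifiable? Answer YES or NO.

YES

Decompose h/2: node(m, T, node(Y1, h(k, a), h(5, Y1))) =?= node(m, g(X2), Y2),  node(h(T, m), 1, X2) =?= node(Y, Y1, op(node(5, Y1, Y2), 5)).
Decompose node/3: m =?= m,  T =?= g(X2),  node(Y1, h(k, a), h(5, Y1)) =?= Y2.
Delete trivial equation m =?= m.
Bind T := g(X2); substituting into the one remaining equation that mentions T gives: node(h(g(X2), m), 1, X2) =?= node(Y, Y1, op(node(5, Y1, Y2), 5)).
Bind Y2 := node(Y1, h(k, a), h(5, Y1)); substituting into the remaining equation gives: node(h(g(X2), m), 1, X2) =?= node(Y, Y1, op(node(5, Y1, node(Y1, h(k, a), h(5, Y1))), 5)).
Decompose node/3: h(g(X2), m) =?= Y,  1 =?= Y1,  X2 =?= op(node(5, Y1, node(Y1, h(k, a), h(5, Y1))), 5).
Bind Y := h(g(X2), m); no other remaining equation mentions Y.
Bind Y1 := 1; substituting into the remaining equation gives: X2 =?= op(node(5, 1, node(1, h(k, a), h(5, 1))), 5). Substituting into the earlier binding gives Y2 := node(1, h(k, a), h(5, 1)).
Bind X2 := op(node(5, 1, node(1, h(k, a), h(5, 1))), 5). Substituting into the earlier bindings gives T := g(op(node(5, 1, node(1, h(k, a), h(5, 1))), 5)), Y := h(g(op(node(5, 1, node(1, h(k, a), h(5, 1))), 5)), m).
No equations remain and no clash or occurs-check failure arose, so a unifier exists.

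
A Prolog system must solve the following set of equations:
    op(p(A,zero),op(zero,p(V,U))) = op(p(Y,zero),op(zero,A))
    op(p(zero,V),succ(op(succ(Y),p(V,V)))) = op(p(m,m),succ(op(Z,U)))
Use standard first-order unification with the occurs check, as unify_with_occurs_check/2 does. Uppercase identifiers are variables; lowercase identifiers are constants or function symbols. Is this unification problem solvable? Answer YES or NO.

Decompose op/2: p(A,zero) = p(Y,zero),  op(zero,p(V,U)) = op(zero,A).
Decompose p/2: A = Y,  zero = zero.
Bind A := Y; substituting into the one remaining equation that mentions A gives: op(zero,p(V,U)) = op(zero,Y).
Delete trivial equation zero = zero.
Decompose op/2: zero = zero,  p(V,U) = Y.
Delete trivial equation zero = zero.
Bind Y := p(V,U); substituting into the remaining equation gives: op(p(zero,V),succ(op(succ(p(V,U)),p(V,V)))) = op(p(m,m),succ(op(Z,U))). Substituting into the earlier binding gives A := p(V,U).
Decompose op/2: p(zero,V) = p(m,m),  succ(op(succ(p(V,U)),p(V,V))) = succ(op(Z,U)).
Decompose p/2: zero = m,  V = m.
Clash: constants zero and m differ; no unifier exists.

NO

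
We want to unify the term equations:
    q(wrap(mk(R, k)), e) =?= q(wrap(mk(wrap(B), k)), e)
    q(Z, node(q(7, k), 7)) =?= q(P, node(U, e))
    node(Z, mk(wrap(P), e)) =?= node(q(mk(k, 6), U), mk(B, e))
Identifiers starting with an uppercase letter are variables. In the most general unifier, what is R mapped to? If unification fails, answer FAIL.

FAIL

Decompose q/2: wrap(mk(R, k)) =?= wrap(mk(wrap(B), k)),  e =?= e.
Decompose wrap/1: mk(R, k) =?= mk(wrap(B), k).
Decompose mk/2: R =?= wrap(B),  k =?= k.
Bind R := wrap(B); no other remaining equation mentions R.
Delete trivial equation k =?= k.
Delete trivial equation e =?= e.
Decompose q/2: Z =?= P,  node(q(7, k), 7) =?= node(U, e).
Bind Z := P; substituting into the one remaining equation that mentions Z gives: node(P, mk(wrap(P), e)) =?= node(q(mk(k, 6), U), mk(B, e)).
Decompose node/2: q(7, k) =?= U,  7 =?= e.
Bind U := q(7, k); substituting into the one remaining equation that mentions U gives: node(P, mk(wrap(P), e)) =?= node(q(mk(k, 6), q(7, k)), mk(B, e)).
Clash: constants 7 and e differ; no unifier exists.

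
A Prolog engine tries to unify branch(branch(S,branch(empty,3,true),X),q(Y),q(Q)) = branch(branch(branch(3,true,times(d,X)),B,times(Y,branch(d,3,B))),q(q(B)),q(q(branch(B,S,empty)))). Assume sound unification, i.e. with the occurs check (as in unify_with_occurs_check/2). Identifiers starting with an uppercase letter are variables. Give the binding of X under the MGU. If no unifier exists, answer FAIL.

times(q(branch(empty,3,true)),branch(d,3,branch(empty,3,true)))

Decompose branch/3: branch(S,branch(empty,3,true),X) = branch(branch(3,true,times(d,X)),B,times(Y,branch(d,3,B))),  q(Y) = q(q(B)),  q(Q) = q(q(branch(B,S,empty))).
Decompose branch/3: S = branch(3,true,times(d,X)),  branch(empty,3,true) = B,  X = times(Y,branch(d,3,B)).
Bind S := branch(3,true,times(d,X)); substituting into the one remaining equation that mentions S gives: q(Q) = q(q(branch(B,branch(3,true,times(d,X)),empty))).
Bind B := branch(empty,3,true); substituting into the remaining equations gives: X = times(Y,branch(d,3,branch(empty,3,true))),  q(Y) = q(q(branch(empty,3,true))),  q(Q) = q(q(branch(branch(empty,3,true),branch(3,true,times(d,X)),empty))).
Bind X := times(Y,branch(d,3,branch(empty,3,true))); substituting into the one remaining equation that mentions X gives: q(Q) = q(q(branch(branch(empty,3,true),branch(3,true,times(d,times(Y,branch(d,3,branch(empty,3,true))))),empty))). Substituting into the earlier binding gives S := branch(3,true,times(d,times(Y,branch(d,3,branch(empty,3,true))))).
Decompose q/1: Y = q(branch(empty,3,true)).
Bind Y := q(branch(empty,3,true)); substituting into the remaining equation gives: q(Q) = q(q(branch(branch(empty,3,true),branch(3,true,times(d,times(q(branch(empty,3,true)),branch(d,3,branch(empty,3,true))))),empty))). Substituting into the earlier bindings gives S := branch(3,true,times(d,times(q(branch(empty,3,true)),branch(d,3,branch(empty,3,true))))), X := times(q(branch(empty,3,true)),branch(d,3,branch(empty,3,true))).
Decompose q/1: Q = q(branch(branch(empty,3,true),branch(3,true,times(d,times(q(branch(empty,3,true)),branch(d,3,branch(empty,3,true))))),empty)).
Bind Q := q(branch(branch(empty,3,true),branch(3,true,times(d,times(q(branch(empty,3,true)),branch(d,3,branch(empty,3,true))))),empty)).
MGU = { S -> branch(3,true,times(d,times(q(branch(empty,3,true)),branch(d,3,branch(empty,3,true))))), B -> branch(empty,3,true), X -> times(q(branch(empty,3,true)),branch(d,3,branch(empty,3,true))), Y -> q(branch(empty,3,true)), Q -> q(branch(branch(empty,3,true),branch(3,true,times(d,times(q(branch(empty,3,true)),branch(d,3,branch(empty,3,true))))),empty)) }, so X -> times(q(branch(empty,3,true)),branch(d,3,branch(empty,3,true))).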